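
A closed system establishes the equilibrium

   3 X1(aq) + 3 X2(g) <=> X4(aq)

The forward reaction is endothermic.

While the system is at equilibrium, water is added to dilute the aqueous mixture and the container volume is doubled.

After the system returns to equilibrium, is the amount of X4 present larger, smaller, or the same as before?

decreases

Dilution lowers every aqueous concentration by the same factor. Δn_aq = 1 − 3 = -2, so the system shifts toward the side with more dissolved moles — to the left.
Gas moles: reactants 3, products 0 (Δn_gas = -3). Expansion shifts the system toward the side with more moles of gas — to the left.
The net shift is to the left. X4 is a product, so its amount decreases.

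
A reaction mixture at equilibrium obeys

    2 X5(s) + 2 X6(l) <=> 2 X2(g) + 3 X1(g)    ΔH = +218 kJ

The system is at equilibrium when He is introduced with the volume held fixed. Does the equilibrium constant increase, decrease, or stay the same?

The equilibrium constant depends only on temperature. This perturbation changes neither the position of equilibrium nor K.

unchanged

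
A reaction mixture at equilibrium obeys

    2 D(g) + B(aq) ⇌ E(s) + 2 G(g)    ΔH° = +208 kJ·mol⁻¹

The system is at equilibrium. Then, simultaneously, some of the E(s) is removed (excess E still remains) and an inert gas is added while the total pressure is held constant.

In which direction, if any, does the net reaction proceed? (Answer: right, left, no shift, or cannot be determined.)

E is a pure solid; its activity is 1 regardless of amount, so Q is unaffected — no shift from this change.
Adding inert gas at constant total pressure expands the volume, scaling every reacting partial pressure by the same factor. Δn_gas = 2 − 2 = 0, so Q is unchanged — no shift.
None of the changes alters Q relative to K, so there is no net shift.

no shift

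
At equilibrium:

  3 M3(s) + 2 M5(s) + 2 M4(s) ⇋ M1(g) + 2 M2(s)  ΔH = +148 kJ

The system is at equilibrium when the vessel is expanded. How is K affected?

unchanged

The equilibrium constant depends only on temperature. This perturbation may move the position of equilibrium, but since T is unchanged, K itself is unchanged.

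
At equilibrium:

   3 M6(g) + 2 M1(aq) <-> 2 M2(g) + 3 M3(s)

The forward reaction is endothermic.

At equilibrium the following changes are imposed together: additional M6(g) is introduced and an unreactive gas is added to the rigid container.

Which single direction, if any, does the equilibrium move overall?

Adding M6 (g), a reactant, drives the reaction to the right.
At constant volume, adding an inert gas leaves every reacting species' partial pressure unchanged, so Q is unchanged — no shift from this change.
Only the nonzero effect(s) matter; the net shift is to the right.

right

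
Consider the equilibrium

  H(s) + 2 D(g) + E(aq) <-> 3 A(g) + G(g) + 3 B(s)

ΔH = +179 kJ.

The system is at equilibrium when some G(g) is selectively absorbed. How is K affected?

The equilibrium constant depends only on temperature. This perturbation may move the position of equilibrium, but since T is unchanged, K itself is unchanged.

unchanged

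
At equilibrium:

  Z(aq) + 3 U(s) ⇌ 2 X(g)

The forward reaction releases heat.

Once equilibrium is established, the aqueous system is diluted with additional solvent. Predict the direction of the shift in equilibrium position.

left

Dilution lowers every aqueous concentration by the same factor. Δn_aq = 0 − 1 = -1, so the system shifts toward the side with more dissolved moles — to the left.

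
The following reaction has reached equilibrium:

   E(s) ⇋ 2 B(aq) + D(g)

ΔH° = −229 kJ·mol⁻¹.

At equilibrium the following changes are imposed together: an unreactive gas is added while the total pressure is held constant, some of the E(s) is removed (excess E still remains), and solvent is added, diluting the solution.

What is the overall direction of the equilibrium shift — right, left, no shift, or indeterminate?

Adding inert gas at constant total pressure expands the volume and lowers every reacting partial pressure. With Δn_gas = 1 − 0 = +1, Q moves away from K toward the side with fewer gas moles, so the system shifts toward the side with more gas moles — to the right.
E is a pure solid; its activity is 1 regardless of amount, so Q is unaffected — no shift from this change.
Dilution lowers every aqueous concentration by the same factor. Δn_aq = 2 − 0 = +2, so the system shifts toward the side with more dissolved moles — to the right.
Only the nonzero effect(s) matter; the net shift is to the right.

right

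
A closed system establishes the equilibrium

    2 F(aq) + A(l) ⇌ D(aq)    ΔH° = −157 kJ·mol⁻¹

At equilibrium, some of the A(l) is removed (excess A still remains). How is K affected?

The equilibrium constant depends only on temperature. This perturbation changes neither the position of equilibrium nor K.

unchanged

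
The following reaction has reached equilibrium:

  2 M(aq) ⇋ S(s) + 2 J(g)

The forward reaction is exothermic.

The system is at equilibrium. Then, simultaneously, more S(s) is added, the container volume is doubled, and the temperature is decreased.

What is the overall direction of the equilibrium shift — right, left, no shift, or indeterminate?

right

S is a pure solid; its activity is 1 regardless of amount, so Q is unaffected — no shift from this change.
Gas moles: reactants 0, products 2 (Δn_gas = +2). Expansion shifts the system toward the side with more moles of gas — to the right.
The forward reaction is exothermic. Lowering T favours the exothermic direction — shift to the right.
Only the nonzero effect(s) matter; the net shift is to the right.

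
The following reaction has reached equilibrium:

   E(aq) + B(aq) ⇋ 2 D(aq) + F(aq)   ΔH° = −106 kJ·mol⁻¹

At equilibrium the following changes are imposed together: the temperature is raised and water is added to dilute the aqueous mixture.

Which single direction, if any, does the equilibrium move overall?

The forward reaction is exothermic. Raising T favours the endothermic direction — shift to the left.
Dilution lowers every aqueous concentration by the same factor. Δn_aq = 3 − 2 = +1, so the system shifts toward the side with more dissolved moles — to the right.
The individual effects push in opposite directions; without quantitative information the net direction cannot be determined.

cannot be determined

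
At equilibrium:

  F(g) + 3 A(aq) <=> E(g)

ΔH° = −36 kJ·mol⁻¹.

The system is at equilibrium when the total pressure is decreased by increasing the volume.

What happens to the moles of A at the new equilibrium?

unchanged

Gas moles: reactants 1, products 1. Δn_gas = 0, so a volume change leaves Q equal to K — no shift from this change.
No net shift occurs, so the amount of A is unchanged.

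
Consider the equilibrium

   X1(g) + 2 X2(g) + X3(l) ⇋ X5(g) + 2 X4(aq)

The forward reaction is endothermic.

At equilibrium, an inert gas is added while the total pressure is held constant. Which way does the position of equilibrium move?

Adding inert gas at constant total pressure expands the volume and lowers every reacting partial pressure. With Δn_gas = 1 − 3 = -2, Q moves away from K toward the side with fewer gas moles, so the system shifts toward the side with more gas moles — to the left.

left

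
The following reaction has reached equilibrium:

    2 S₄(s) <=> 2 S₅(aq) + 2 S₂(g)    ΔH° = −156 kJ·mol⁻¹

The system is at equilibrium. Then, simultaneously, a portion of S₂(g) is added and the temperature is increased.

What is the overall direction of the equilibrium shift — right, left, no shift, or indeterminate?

Adding S₂ (g), a product, drives the reaction to the left.
The forward reaction is exothermic. Raising T favours the endothermic direction — shift to the left.
All effects act in the same direction — net shift to the left.

left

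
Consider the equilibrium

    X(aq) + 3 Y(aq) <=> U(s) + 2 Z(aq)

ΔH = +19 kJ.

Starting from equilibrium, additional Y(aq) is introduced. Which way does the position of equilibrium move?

right

Adding Y (aq), a reactant, drives the reaction to the right.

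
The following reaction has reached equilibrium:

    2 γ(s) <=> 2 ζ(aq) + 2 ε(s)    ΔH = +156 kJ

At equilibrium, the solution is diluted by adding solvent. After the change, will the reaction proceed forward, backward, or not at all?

Dilution lowers every aqueous concentration by the same factor. Δn_aq = 2 − 0 = +2, so the system shifts toward the side with more dissolved moles — to the right.

right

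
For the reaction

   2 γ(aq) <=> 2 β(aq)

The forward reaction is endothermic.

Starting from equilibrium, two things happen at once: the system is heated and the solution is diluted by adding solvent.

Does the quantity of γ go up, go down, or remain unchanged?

The forward reaction is endothermic. Raising T favours the endothermic direction — shift to the right.
Dilution scales every aqueous concentration by the same factor. Δn_aq = 2 − 2 = 0, so Q is unchanged — no shift.
The net shift is to the right. γ is a reactant, so its amount decreases.

decreases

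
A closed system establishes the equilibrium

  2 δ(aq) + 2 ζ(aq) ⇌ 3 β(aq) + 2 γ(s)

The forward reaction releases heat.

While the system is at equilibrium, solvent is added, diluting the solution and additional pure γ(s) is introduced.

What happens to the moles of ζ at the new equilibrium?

increases

Dilution lowers every aqueous concentration by the same factor. Δn_aq = 3 − 4 = -1, so the system shifts toward the side with more dissolved moles — to the left.
γ is a pure solid; its activity is 1 regardless of amount, so Q is unaffected — no shift from this change.
The net shift is to the left. ζ is a reactant, so its amount increases.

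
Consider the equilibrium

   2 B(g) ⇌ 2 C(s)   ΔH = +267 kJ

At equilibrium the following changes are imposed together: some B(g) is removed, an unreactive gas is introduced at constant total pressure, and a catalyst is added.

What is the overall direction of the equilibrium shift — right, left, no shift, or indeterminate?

Removing B (g), a reactant, drives the reaction to the left.
Adding inert gas at constant total pressure expands the volume and lowers every reacting partial pressure. With Δn_gas = 0 − 2 = -2, Q moves away from K toward the side with fewer gas moles, so the system shifts toward the side with more gas moles — to the left.
A catalyst speeds both forward and reverse rates equally; it changes neither Q nor K — no shift from this change.
Only the nonzero effect(s) matter; the net shift is to the left.

left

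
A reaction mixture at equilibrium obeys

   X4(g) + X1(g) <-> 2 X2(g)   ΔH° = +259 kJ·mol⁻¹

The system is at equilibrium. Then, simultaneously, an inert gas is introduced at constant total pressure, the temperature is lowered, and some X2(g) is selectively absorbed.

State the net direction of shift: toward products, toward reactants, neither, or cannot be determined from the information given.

cannot be determined

Adding inert gas at constant total pressure expands the volume, scaling every reacting partial pressure by the same factor. Δn_gas = 2 − 2 = 0, so Q is unchanged — no shift.
The forward reaction is endothermic. Lowering T favours the exothermic direction — shift to the left.
Removing X2 (g), a product, drives the reaction to the right.
The individual effects push in opposite directions; without quantitative information the net direction cannot be determined.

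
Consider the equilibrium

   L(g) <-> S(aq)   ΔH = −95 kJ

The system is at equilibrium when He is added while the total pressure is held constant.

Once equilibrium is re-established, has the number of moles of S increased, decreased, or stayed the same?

Adding inert gas at constant total pressure expands the volume and lowers every reacting partial pressure. With Δn_gas = 0 − 1 = -1, Q moves away from K toward the side with fewer gas moles, so the system shifts toward the side with more gas moles — to the left.
The net shift is to the left. S is a product, so its amount decreases.

decreases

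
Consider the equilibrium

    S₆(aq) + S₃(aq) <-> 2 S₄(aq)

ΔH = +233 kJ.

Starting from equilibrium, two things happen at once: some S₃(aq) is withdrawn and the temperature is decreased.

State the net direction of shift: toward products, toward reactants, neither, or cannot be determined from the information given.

left

Removing S₃ (aq), a reactant, drives the reaction to the left.
The forward reaction is endothermic. Lowering T favours the exothermic direction — shift to the left.
All effects act in the same direction — net shift to the left.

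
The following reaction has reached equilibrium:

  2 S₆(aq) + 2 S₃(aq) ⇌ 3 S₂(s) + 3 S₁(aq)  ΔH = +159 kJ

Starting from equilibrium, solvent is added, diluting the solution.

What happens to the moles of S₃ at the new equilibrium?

increases

Dilution lowers every aqueous concentration by the same factor. Δn_aq = 3 − 4 = -1, so the system shifts toward the side with more dissolved moles — to the left.
The net shift is to the left. S₃ is a reactant, so its amount increases.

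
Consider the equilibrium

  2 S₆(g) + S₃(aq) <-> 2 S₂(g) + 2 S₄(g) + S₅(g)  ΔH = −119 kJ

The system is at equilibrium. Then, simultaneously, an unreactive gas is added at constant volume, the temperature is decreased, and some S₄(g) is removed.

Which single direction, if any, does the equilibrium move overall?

right

At constant volume, adding an inert gas leaves every reacting species' partial pressure unchanged, so Q is unchanged — no shift from this change.
The forward reaction is exothermic. Lowering T favours the exothermic direction — shift to the right.
Removing S₄ (g), a product, drives the reaction to the right.
Only the nonzero effect(s) matter; the net shift is to the right.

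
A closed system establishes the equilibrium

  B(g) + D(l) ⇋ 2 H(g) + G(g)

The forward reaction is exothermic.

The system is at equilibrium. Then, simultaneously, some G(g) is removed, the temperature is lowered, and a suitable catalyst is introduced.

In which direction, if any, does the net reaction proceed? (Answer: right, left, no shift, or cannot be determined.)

Removing G (g), a product, drives the reaction to the right.
The forward reaction is exothermic. Lowering T favours the exothermic direction — shift to the right.
A catalyst speeds both forward and reverse rates equally; it changes neither Q nor K — no shift from this change.
Only the nonzero effect(s) matter; the net shift is to the right.

right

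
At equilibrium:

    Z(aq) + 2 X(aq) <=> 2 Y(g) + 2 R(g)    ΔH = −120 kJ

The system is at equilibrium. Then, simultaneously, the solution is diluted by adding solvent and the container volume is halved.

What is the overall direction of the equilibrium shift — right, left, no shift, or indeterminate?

Dilution lowers every aqueous concentration by the same factor. Δn_aq = 0 − 3 = -3, so the system shifts toward the side with more dissolved moles — to the left.
Gas moles: reactants 0, products 4 (Δn_gas = +4). Compression shifts the system toward the side with fewer moles of gas — to the left.
All effects act in the same direction — net shift to the left.

left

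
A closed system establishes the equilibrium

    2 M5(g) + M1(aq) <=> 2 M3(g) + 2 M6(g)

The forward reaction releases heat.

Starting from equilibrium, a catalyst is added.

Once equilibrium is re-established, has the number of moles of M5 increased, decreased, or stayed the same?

unchanged

A catalyst speeds both forward and reverse rates equally; it changes neither Q nor K — no shift from this change.
No net shift occurs, so the amount of M5 is unchanged.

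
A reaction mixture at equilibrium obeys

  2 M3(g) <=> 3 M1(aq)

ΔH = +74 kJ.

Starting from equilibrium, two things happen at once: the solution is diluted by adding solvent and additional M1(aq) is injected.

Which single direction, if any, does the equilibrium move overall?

Dilution lowers every aqueous concentration by the same factor. Δn_aq = 3 − 0 = +3, so the system shifts toward the side with more dissolved moles — to the right.
Adding M1 (aq), a product, drives the reaction to the left.
The individual effects push in opposite directions; without quantitative information the net direction cannot be determined.

cannot be determined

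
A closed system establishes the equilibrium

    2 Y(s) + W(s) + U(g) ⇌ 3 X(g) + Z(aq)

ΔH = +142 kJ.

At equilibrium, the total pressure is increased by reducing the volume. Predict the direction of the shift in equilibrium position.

left

Gas moles: reactants 1, products 3 (Δn_gas = +2). Compression shifts the system toward the side with fewer moles of gas — to the left.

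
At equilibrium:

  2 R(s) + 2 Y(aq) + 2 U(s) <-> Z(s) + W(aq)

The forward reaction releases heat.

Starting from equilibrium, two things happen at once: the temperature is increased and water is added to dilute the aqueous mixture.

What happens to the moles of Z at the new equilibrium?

decreases

The forward reaction is exothermic. Raising T favours the endothermic direction — shift to the left.
Dilution lowers every aqueous concentration by the same factor. Δn_aq = 1 − 2 = -1, so the system shifts toward the side with more dissolved moles — to the left.
The net shift is to the left. Z is a product, so its amount decreases.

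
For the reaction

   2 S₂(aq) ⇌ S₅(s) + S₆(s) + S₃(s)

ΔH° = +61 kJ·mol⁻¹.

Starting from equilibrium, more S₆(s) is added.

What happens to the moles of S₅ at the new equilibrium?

unchanged

S₆ is a pure solid; its activity is 1 regardless of amount, so Q is unaffected — no shift from this change.
No net shift occurs, so the amount of S₅ is unchanged.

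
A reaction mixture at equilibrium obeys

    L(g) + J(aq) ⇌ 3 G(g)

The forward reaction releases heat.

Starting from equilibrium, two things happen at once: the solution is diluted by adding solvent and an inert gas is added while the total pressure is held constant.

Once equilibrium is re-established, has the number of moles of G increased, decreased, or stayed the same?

cannot be determined

Dilution lowers every aqueous concentration by the same factor. Δn_aq = 0 − 1 = -1, so the system shifts toward the side with more dissolved moles — to the left.
Adding inert gas at constant total pressure expands the volume and lowers every reacting partial pressure. With Δn_gas = 3 − 1 = +2, Q moves away from K toward the side with fewer gas moles, so the system shifts toward the side with more gas moles — to the right.
The two effects oppose each other, so the net shift — and hence the change in G — cannot be determined from the given information.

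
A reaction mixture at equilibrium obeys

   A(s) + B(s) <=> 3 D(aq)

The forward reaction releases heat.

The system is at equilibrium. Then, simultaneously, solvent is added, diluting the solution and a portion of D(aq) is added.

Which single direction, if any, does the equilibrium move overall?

Dilution lowers every aqueous concentration by the same factor. Δn_aq = 3 − 0 = +3, so the system shifts toward the side with more dissolved moles — to the right.
Adding D (aq), a product, drives the reaction to the left.
The individual effects push in opposite directions; without quantitative information the net direction cannot be determined.

cannot be determined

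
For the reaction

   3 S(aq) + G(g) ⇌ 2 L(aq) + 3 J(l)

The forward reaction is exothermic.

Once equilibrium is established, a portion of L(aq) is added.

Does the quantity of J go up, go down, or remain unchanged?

decreases

Adding L (aq), a product, drives the reaction to the left.
The net shift is to the left. J is a product, so its amount decreases.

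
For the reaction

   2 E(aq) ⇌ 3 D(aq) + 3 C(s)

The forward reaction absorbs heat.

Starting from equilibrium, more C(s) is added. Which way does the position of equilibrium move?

C is a pure solid; its activity is 1 regardless of amount, so Q is unaffected — no shift from this change.

no shift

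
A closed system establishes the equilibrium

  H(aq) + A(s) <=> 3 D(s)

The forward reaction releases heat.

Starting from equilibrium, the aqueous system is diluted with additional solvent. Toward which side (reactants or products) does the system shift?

Dilution lowers every aqueous concentration by the same factor. Δn_aq = 0 − 1 = -1, so the system shifts toward the side with more dissolved moles — to the left.

left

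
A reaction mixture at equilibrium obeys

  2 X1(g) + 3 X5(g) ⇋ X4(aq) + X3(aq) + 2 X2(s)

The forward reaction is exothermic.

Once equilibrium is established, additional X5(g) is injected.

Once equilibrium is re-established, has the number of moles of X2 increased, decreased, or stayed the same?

Adding X5 (g), a reactant, drives the reaction to the right.
The net shift is to the right. X2 is a product, so its amount increases.

increases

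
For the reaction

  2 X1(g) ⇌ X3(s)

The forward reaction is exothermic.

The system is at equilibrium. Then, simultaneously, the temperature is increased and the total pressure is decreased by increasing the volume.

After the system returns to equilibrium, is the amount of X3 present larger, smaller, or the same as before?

The forward reaction is exothermic. Raising T favours the endothermic direction — shift to the left.
Gas moles: reactants 2, products 0 (Δn_gas = -2). Expansion shifts the system toward the side with more moles of gas — to the left.
The net shift is to the left. X3 is a product, so its amount decreases.

decreases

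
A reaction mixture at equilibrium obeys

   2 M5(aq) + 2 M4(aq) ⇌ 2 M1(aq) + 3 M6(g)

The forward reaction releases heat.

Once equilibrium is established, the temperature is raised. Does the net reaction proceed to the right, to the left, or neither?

The forward reaction is exothermic. Raising T favours the endothermic direction — shift to the left.

left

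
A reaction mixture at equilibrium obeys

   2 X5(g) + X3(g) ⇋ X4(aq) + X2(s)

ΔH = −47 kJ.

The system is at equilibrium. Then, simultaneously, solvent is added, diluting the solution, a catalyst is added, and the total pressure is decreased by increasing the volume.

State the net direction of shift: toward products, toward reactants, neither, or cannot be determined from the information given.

cannot be determined

Dilution lowers every aqueous concentration by the same factor. Δn_aq = 1 − 0 = +1, so the system shifts toward the side with more dissolved moles — to the right.
A catalyst speeds both forward and reverse rates equally; it changes neither Q nor K — no shift from this change.
Gas moles: reactants 3, products 0 (Δn_gas = -3). Expansion shifts the system toward the side with more moles of gas — to the left.
The individual effects push in opposite directions; without quantitative information the net direction cannot be determined.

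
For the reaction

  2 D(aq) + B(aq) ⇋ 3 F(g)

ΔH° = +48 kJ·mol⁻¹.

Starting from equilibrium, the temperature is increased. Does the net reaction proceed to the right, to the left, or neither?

The forward reaction is endothermic. Raising T favours the endothermic direction — shift to the right.

right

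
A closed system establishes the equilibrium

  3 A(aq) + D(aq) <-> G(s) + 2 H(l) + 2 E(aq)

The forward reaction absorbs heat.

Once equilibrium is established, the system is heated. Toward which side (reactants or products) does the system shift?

The forward reaction is endothermic. Raising T favours the endothermic direction — shift to the right.

right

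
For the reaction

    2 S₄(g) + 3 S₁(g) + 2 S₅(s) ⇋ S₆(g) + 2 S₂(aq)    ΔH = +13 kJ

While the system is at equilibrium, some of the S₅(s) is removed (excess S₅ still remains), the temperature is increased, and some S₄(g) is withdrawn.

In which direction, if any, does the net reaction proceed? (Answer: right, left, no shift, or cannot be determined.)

cannot be determined

S₅ is a pure solid; its activity is 1 regardless of amount, so Q is unaffected — no shift from this change.
The forward reaction is endothermic. Raising T favours the endothermic direction — shift to the right.
Removing S₄ (g), a reactant, drives the reaction to the left.
The individual effects push in opposite directions; without quantitative information the net direction cannot be determined.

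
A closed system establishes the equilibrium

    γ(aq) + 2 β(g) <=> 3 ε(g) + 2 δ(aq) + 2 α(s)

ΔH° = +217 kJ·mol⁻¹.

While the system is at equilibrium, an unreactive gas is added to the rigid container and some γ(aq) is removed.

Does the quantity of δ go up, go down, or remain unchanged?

decreases

At constant volume, adding an inert gas leaves every reacting species' partial pressure unchanged, so Q is unchanged — no shift from this change.
Removing γ (aq), a reactant, drives the reaction to the left.
The net shift is to the left. δ is a product, so its amount decreases.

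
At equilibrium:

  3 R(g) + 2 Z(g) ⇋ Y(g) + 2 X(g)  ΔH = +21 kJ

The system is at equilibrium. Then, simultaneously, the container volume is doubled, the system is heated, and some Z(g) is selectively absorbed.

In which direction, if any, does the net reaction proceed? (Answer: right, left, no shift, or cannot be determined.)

cannot be determined

Gas moles: reactants 5, products 3 (Δn_gas = -2). Expansion shifts the system toward the side with more moles of gas — to the left.
The forward reaction is endothermic. Raising T favours the endothermic direction — shift to the right.
Removing Z (g), a reactant, drives the reaction to the left.
The individual effects push in opposite directions; without quantitative information the net direction cannot be determined.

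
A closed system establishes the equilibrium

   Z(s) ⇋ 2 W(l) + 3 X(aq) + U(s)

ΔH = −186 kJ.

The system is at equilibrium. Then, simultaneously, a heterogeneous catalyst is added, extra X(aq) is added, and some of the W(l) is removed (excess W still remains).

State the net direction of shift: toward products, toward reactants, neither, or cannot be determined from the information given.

A catalyst speeds both forward and reverse rates equally; it changes neither Q nor K — no shift from this change.
Adding X (aq), a product, drives the reaction to the left.
W is a pure liquid; its activity is 1 regardless of amount, so Q is unaffected — no shift from this change.
Only the nonzero effect(s) matter; the net shift is to the left.

left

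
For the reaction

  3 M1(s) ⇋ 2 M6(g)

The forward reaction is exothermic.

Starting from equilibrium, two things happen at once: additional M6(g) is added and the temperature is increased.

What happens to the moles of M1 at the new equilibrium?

increases

Adding M6 (g), a product, drives the reaction to the left.
The forward reaction is exothermic. Raising T favours the endothermic direction — shift to the left.
The net shift is to the left. M1 is a reactant, so its amount increases.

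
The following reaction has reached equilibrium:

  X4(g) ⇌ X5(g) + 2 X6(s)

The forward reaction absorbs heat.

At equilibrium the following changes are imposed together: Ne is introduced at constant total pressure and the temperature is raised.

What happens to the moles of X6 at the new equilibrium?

increases

Adding inert gas at constant total pressure expands the volume, scaling every reacting partial pressure by the same factor. Δn_gas = 1 − 1 = 0, so Q is unchanged — no shift.
The forward reaction is endothermic. Raising T favours the endothermic direction — shift to the right.
The net shift is to the right. X6 is a product, so its amount increases.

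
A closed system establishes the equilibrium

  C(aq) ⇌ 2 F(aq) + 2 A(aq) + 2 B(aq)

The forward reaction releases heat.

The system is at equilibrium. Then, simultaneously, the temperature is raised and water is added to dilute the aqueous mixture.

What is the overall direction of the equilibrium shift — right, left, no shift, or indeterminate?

The forward reaction is exothermic. Raising T favours the endothermic direction — shift to the left.
Dilution lowers every aqueous concentration by the same factor. Δn_aq = 6 − 1 = +5, so the system shifts toward the side with more dissolved moles — to the right.
The individual effects push in opposite directions; without quantitative information the net direction cannot be determined.

cannot be determined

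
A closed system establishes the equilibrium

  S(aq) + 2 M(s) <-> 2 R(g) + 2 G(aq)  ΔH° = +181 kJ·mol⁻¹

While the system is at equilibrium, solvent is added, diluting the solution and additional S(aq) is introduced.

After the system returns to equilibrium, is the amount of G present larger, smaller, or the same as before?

Dilution lowers every aqueous concentration by the same factor. Δn_aq = 2 − 1 = +1, so the system shifts toward the side with more dissolved moles — to the right.
Adding S (aq), a reactant, drives the reaction to the right.
The net shift is to the right. G is a product, so its amount increases.

increases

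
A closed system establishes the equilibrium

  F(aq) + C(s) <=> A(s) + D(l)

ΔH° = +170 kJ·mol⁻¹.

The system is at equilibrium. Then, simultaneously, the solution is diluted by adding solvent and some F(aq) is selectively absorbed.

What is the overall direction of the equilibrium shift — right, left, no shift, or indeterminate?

Dilution lowers every aqueous concentration by the same factor. Δn_aq = 0 − 1 = -1, so the system shifts toward the side with more dissolved moles — to the left.
Removing F (aq), a reactant, drives the reaction to the left.
All effects act in the same direction — net shift to the left.

left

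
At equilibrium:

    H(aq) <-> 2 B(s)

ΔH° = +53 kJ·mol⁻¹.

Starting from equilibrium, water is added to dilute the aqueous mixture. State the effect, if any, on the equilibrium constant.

unchanged

The equilibrium constant depends only on temperature. This perturbation may move the position of equilibrium, but since T is unchanged, K itself is unchanged.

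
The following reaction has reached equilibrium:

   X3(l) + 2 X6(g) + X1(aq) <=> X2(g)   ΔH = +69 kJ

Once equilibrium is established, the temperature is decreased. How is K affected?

decreases

K depends on temperature via the van 't Hoff relation. The forward reaction is endothermic, so lowering T decreases K.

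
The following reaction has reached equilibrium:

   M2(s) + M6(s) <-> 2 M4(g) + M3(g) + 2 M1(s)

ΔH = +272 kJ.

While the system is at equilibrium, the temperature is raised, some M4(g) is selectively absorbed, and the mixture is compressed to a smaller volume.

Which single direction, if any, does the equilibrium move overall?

cannot be determined

The forward reaction is endothermic. Raising T favours the endothermic direction — shift to the right.
Removing M4 (g), a product, drives the reaction to the right.
Gas moles: reactants 0, products 3 (Δn_gas = +3). Compression shifts the system toward the side with fewer moles of gas — to the left.
The individual effects push in opposite directions; without quantitative information the net direction cannot be determined.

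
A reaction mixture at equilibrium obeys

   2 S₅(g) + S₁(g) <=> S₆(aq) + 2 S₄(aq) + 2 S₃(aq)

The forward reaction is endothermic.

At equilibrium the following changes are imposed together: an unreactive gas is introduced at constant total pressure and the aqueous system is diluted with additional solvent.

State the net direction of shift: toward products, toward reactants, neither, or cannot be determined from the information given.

Adding inert gas at constant total pressure expands the volume and lowers every reacting partial pressure. With Δn_gas = 0 − 3 = -3, Q moves away from K toward the side with fewer gas moles, so the system shifts toward the side with more gas moles — to the left.
Dilution lowers every aqueous concentration by the same factor. Δn_aq = 5 − 0 = +5, so the system shifts toward the side with more dissolved moles — to the right.
The individual effects push in opposite directions; without quantitative information the net direction cannot be determined.

cannot be determined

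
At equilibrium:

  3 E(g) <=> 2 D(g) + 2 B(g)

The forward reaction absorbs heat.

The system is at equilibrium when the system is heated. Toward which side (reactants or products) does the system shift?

The forward reaction is endothermic. Raising T favours the endothermic direction — shift to the right.

right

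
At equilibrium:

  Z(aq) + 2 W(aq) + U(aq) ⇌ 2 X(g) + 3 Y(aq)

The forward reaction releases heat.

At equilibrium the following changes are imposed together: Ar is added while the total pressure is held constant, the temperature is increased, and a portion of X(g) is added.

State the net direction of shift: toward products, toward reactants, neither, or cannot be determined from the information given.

Adding inert gas at constant total pressure expands the volume and lowers every reacting partial pressure. With Δn_gas = 2 − 0 = +2, Q moves away from K toward the side with fewer gas moles, so the system shifts toward the side with more gas moles — to the right.
The forward reaction is exothermic. Raising T favours the endothermic direction — shift to the left.
Adding X (g), a product, drives the reaction to the left.
The individual effects push in opposite directions; without quantitative information the net direction cannot be determined.

cannot be determined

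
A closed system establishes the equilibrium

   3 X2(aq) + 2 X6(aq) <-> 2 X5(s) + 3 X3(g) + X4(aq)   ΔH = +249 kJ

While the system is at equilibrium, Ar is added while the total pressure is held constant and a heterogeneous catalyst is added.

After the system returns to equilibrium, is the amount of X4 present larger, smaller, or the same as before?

Adding inert gas at constant total pressure expands the volume and lowers every reacting partial pressure. With Δn_gas = 3 − 0 = +3, Q moves away from K toward the side with fewer gas moles, so the system shifts toward the side with more gas moles — to the right.
A catalyst speeds both forward and reverse rates equally; it changes neither Q nor K — no shift from this change.
The net shift is to the right. X4 is a product, so its amount increases.

increases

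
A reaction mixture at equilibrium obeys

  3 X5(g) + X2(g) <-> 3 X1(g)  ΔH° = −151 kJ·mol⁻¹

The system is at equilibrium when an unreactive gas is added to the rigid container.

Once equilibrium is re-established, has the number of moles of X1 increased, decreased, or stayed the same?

unchanged

At constant volume, adding an inert gas leaves every reacting species' partial pressure unchanged, so Q is unchanged — no shift from this change.
No net shift occurs, so the amount of X1 is unchanged.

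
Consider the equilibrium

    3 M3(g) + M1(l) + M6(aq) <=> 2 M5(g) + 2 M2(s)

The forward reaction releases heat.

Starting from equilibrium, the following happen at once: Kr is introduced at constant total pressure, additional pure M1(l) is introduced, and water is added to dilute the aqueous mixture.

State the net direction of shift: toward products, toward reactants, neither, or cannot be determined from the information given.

Adding inert gas at constant total pressure expands the volume and lowers every reacting partial pressure. With Δn_gas = 2 − 3 = -1, Q moves away from K toward the side with fewer gas moles, so the system shifts toward the side with more gas moles — to the left.
M1 is a pure liquid; its activity is 1 regardless of amount, so Q is unaffected — no shift from this change.
Dilution lowers every aqueous concentration by the same factor. Δn_aq = 0 − 1 = -1, so the system shifts toward the side with more dissolved moles — to the left.
Only the nonzero effect(s) matter; the net shift is to the left.

left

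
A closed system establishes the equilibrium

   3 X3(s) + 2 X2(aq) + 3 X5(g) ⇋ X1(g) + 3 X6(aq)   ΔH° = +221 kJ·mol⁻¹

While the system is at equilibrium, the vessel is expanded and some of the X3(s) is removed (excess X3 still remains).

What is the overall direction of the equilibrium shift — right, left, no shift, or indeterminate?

Gas moles: reactants 3, products 1 (Δn_gas = -2). Expansion shifts the system toward the side with more moles of gas — to the left.
X3 is a pure solid; its activity is 1 regardless of amount, so Q is unaffected — no shift from this change.
Only the nonzero effect(s) matter; the net shift is to the left.

left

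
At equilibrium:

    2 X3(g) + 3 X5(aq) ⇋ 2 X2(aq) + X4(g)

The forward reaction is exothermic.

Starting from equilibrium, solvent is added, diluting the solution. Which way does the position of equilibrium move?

left

Dilution lowers every aqueous concentration by the same factor. Δn_aq = 2 − 3 = -1, so the system shifts toward the side with more dissolved moles — to the left.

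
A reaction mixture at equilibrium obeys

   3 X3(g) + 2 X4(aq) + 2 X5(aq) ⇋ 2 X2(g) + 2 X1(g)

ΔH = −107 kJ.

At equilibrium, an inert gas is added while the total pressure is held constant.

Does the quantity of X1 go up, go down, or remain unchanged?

increases

Adding inert gas at constant total pressure expands the volume and lowers every reacting partial pressure. With Δn_gas = 4 − 3 = +1, Q moves away from K toward the side with fewer gas moles, so the system shifts toward the side with more gas moles — to the right.
The net shift is to the right. X1 is a product, so its amount increases.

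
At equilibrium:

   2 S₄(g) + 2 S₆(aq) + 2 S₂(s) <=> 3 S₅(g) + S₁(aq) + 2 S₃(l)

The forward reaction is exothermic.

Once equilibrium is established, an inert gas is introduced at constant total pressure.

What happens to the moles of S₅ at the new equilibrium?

increases

Adding inert gas at constant total pressure expands the volume and lowers every reacting partial pressure. With Δn_gas = 3 − 2 = +1, Q moves away from K toward the side with fewer gas moles, so the system shifts toward the side with more gas moles — to the right.
The net shift is to the right. S₅ is a product, so its amount increases.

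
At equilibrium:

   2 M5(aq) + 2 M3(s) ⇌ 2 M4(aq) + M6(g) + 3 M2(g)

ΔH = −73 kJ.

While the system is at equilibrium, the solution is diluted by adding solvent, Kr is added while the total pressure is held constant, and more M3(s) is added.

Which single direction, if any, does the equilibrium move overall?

Dilution scales every aqueous concentration by the same factor. Δn_aq = 2 − 2 = 0, so Q is unchanged — no shift.
Adding inert gas at constant total pressure expands the volume and lowers every reacting partial pressure. With Δn_gas = 4 − 0 = +4, Q moves away from K toward the side with fewer gas moles, so the system shifts toward the side with more gas moles — to the right.
M3 is a pure solid; its activity is 1 regardless of amount, so Q is unaffected — no shift from this change.
Only the nonzero effect(s) matter; the net shift is to the right.

right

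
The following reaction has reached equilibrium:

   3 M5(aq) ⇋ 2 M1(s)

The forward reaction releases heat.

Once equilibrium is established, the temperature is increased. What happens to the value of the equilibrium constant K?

decreases

K depends on temperature via the van 't Hoff relation. The forward reaction is exothermic, so raising T decreases K.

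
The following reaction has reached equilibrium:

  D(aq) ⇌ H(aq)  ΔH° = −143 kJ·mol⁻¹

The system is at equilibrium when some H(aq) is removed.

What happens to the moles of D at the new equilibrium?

decreases

Removing H (aq), a product, drives the reaction to the right.
The net shift is to the right. D is a reactant, so its amount decreases.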